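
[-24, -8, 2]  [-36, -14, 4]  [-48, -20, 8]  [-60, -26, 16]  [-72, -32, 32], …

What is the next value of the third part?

64

First part: −12 each step; -24, -36, -48, -60, -72 → -84.
Second part: −6 each step, so -8, -14, -20, -26, -32 → -38.
Third part goes 2, 4, 8, 16, 32 → 64 (×2 each step).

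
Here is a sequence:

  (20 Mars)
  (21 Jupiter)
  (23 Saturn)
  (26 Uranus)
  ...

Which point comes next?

(30 Neptune)

First coordinate: differences are 1, 2, 3, … (increasing by 1 each time); 20, 21, 23, 26 → 30.
Planet — runs through the planets Mercury→Neptune: Mars, Jupiter, Saturn, Uranus → Neptune.
Combining the parts gives (30 Neptune).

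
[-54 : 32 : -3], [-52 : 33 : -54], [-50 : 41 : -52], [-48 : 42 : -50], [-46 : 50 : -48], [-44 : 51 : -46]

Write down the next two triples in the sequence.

First slot: +2 each step; -54, -52, -50, -48, -46, -44 → -42 → -40.
Second slot: alternating steps +1, +8, +1, +8, …; 32, 33, 41, 42, 50, 51 → 59 → 60.
Third slot: always the previous value of the first slot, so -3, -54, -52, -50, -48, -46 → -44 → -42.
So the next two triples are [-42 : 59 : -44] and [-40 : 60 : -42].

[-42 : 59 : -44], [-40 : 60 : -42]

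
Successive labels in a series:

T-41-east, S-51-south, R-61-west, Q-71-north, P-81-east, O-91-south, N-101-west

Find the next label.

M-111-north

Letter: letters move back 1 place in the alphabet, so T, S, R, Q, P, O, N → M.
Second component: +10 each step, so 41, 51, 61, 71, 81, 91, 101 → 111.
For the direction, repeats east → south → west → north: east, south, west, north, east, south, west → north.
Combining the parts gives M-111-north.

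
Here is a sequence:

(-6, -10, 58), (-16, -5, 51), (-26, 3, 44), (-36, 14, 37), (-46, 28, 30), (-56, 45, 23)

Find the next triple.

(-66, 65, 16)

First coordinate goes -6, -16, -26, -36, -46, -56 → -66 (−10 each step).
Second coordinate — differences are 5, 8, 11, … (increasing by 3 each time): -10, -5, 3, 14, 28, 45 → 65.
Third coordinate: 58, 51, 44, 37, 30, 23 → 16 (−7 each step).
Combining the parts gives (-66, 65, 16).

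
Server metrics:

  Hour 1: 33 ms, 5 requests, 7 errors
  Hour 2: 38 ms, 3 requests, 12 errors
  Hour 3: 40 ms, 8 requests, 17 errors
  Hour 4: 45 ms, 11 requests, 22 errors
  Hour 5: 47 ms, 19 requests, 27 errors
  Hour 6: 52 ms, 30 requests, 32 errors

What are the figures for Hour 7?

54 ms, 49 requests, 37 errors

Ms: alternating steps +5, +2, +5, +2, …; 33, 38, 40, 45, 47, 52 → 54.
Requests: each term is the sum of the two before it; 5, 3, 8, 11, 19, 30 → 49.
Errors: +5 each step, so 7, 12, 17, 22, 27, 32 → 37.
Combining the parts gives 54 ms, 49 requests, 37 errors.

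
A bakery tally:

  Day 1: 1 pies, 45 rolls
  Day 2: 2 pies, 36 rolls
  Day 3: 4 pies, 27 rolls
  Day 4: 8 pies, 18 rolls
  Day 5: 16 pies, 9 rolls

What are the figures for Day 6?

32 pies, 0 rolls

Pies: 1, 2, 4, 8, 16 → 32 (×2 each step).
Rolls goes 45, 36, 27, 18, 9 → 0 (−9 each step).
So the next line is 32 pies, 0 rolls.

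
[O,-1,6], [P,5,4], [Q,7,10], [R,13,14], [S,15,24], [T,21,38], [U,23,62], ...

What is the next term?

Letter: letters move forward 1 place in the alphabet; O, P, Q, R, S, T, U → V.
Second coordinate goes -1, 5, 7, 13, 15, 21, 23 → 29 (alternating steps +6, +2, +6, +2, …).
For the third coordinate, each term is the sum of the two before it: 6, 4, 10, 14, 24, 38, 62 → 100.
So the next term is [V,29,100].

[V,29,100]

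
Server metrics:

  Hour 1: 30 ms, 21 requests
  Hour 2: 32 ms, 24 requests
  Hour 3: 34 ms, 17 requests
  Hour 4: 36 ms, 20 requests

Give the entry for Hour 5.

38 ms, 13 requests

Ms: +2 each step; 30, 32, 34, 36 → 38.
For the requests, alternating steps +3, −7, +3, −7, …: 21, 24, 17, 20 → 13.
Putting it together: 38 ms, 13 requests.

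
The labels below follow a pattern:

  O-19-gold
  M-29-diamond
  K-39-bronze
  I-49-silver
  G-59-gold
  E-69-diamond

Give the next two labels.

C-79-bronze, A-89-silver

Letter goes O, M, K, I, G, E → C → A (letters move back 2 places in the alphabet).
Second component: +10 each step, so 19, 29, 39, 49, 59, 69 → 79 → 89.
Rank: repeats gold → diamond → bronze → silver, so gold, diamond, bronze, silver, gold, diamond → bronze → silver.
So the next two labels are C-79-bronze and A-89-silver.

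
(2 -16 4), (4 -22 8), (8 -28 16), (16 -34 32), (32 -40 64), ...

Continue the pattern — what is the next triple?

(64 -46 128)

First part goes 2, 4, 8, 16, 32 → 64 (×2 each step).
Second part — −6 each step: -16, -22, -28, -34, -40 → -46.
Third part: 4, 8, 16, 32, 64 → 128 (always 2 × the first part).
Combining the parts gives (64 -46 128).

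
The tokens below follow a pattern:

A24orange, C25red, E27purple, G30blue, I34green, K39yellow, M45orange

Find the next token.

O52red

Letter: letters move forward 2 places in the alphabet, so A, C, E, G, I, K, M → O.
Second component: differences are 1, 2, 3, … (increasing by 1 each time), so 24, 25, 27, 30, 34, 39, 45 → 52.
For the colour, repeats orange → red → purple → blue → green → yellow: orange, red, purple, blue, green, yellow, orange → red.
Combining the parts gives O52red.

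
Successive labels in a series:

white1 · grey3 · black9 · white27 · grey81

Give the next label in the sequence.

black243

Shade: white, grey, black, white, grey → black (repeats white → grey → black).
Second component: ×3 each step; 1, 3, 9, 27, 81 → 243.
So the next label is black243.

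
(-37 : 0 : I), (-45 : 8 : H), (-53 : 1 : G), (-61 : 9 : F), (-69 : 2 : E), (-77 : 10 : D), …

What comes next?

First part — −8 each step: -37, -45, -53, -61, -69, -77 → -85.
For the second part, alternating steps +8, −7, +8, −7, …: 0, 8, 1, 9, 2, 10 → 3.
Letter: letters move back 1 place in the alphabet, so I, H, G, F, E, D → C.
Combining the parts gives (-85 : 3 : C).

(-85 : 3 : C)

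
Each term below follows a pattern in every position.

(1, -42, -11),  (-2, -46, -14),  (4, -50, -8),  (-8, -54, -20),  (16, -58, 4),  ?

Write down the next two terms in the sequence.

(-32, -62, -44), (64, -66, 52)

For the first coordinate, ×(-2) each step: 1, -2, 4, -8, 16 → -32 → 64.
Second coordinate: −4 each step; -42, -46, -50, -54, -58 → -62 → -66.
Third coordinate: always 12 less than the first coordinate; -11, -14, -8, -20, 4 → -44 → 52.
Putting the parts together: (-32, -62, -44) and then (64, -66, 52).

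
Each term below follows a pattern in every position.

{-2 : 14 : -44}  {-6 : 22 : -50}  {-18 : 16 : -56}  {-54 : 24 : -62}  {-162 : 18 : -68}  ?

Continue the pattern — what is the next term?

{-486 : 26 : -74}

First value goes -2, -6, -18, -54, -162 → -486 (×3 each step).
For the second value, alternating steps +8, −6, +8, −6, …: 14, 22, 16, 24, 18 → 26.
Third value goes -44, -50, -56, -62, -68 → -74 (−6 each step).
Putting it together: {-486 : 26 : -74}.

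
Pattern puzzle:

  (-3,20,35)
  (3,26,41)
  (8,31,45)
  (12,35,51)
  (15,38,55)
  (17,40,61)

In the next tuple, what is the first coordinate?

First coordinate goes -3, 3, 8, 12, 15, 17 → 18 (differences are 6, 5, 4, … (decreasing by 1 each time)).
Second coordinate: differences are 6, 5, 4, … (decreasing by 1 each time), so 20, 26, 31, 35, 38, 40 → 41.
Third coordinate: alternating steps +6, +4, +6, +4, …; 35, 41, 45, 51, 55, 61 → 65.

18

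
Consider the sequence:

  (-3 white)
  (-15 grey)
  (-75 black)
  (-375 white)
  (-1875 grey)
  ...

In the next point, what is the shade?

black

Shade: repeats white → grey → black; white, grey, black, white, grey → black.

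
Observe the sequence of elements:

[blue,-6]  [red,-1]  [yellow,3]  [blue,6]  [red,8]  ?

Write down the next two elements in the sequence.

[yellow,9], [blue,9]

For the colour, repeats blue → red → yellow: blue, red, yellow, blue, red → yellow → blue.
Second entry: differences are 5, 4, 3, … (decreasing by 1 each time), so -6, -1, 3, 6, 8 → 9 → 9.
Putting the parts together: [yellow,9] and then [blue,9].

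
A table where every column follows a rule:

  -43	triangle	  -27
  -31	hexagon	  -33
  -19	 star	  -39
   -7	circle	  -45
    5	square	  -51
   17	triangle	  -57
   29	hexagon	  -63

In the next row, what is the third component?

Third component: -27, -33, -39, -45, -51, -57, -63 → -69 (−6 each step).

-69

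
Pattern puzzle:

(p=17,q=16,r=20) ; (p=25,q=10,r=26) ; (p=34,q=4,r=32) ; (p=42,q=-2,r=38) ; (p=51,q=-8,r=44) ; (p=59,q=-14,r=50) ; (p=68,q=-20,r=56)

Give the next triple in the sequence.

P: alternating steps +8, +9, +8, +9, …, so 17, 25, 34, 42, 51, 59, 68 → 76.
For the q, −6 each step: 16, 10, 4, -2, -8, -14, -20 → -26.
R: together with the q always sums to 36, so 20, 26, 32, 38, 44, 50, 56 → 62.
Combining the parts gives (p=76,q=-26,r=62).

(p=76,q=-26,r=62)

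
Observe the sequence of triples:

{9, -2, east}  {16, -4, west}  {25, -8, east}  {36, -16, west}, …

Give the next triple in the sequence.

{49, -32, east}

First slot: perfect squares: 3², 4², 5², …, so 9, 16, 25, 36 → 49.
Second slot — ×2 each step: -2, -4, -8, -16 → -32.
Direction goes east, west, east, west → east (alternates east ↔ west).
So the next triple is {49, -32, east}.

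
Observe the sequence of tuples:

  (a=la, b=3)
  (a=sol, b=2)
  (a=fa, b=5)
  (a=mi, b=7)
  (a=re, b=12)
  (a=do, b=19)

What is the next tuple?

(a=ti, b=31)

A: la, sol, fa, mi, re, do → ti (runs backward through the solfège scale do→ti).
B: each term is the sum of the two before it, so 3, 2, 5, 7, 12, 19 → 31.
So the next tuple is (a=ti, b=31).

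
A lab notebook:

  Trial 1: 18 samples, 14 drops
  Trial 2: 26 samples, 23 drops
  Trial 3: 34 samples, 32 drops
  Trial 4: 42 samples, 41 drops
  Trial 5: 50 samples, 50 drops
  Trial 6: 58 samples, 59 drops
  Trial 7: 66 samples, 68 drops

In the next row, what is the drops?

77

Drops: +9 each step, so 14, 23, 32, 41, 50, 59, 68 → 77.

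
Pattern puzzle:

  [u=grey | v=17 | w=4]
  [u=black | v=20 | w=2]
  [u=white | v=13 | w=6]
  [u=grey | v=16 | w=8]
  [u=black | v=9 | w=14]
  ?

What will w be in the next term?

22

U: repeats grey → black → white, so grey, black, white, grey, black → white.
V: 17, 20, 13, 16, 9 → 12 (alternating steps +3, −7, +3, −7, …).
W: 4, 2, 6, 8, 14 → 22 (each term is the sum of the two before it).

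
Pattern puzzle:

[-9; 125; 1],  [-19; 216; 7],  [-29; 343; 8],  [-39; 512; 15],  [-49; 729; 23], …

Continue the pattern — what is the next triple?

[-59; 1000; 38]

First coordinate — −10 each step: -9, -19, -29, -39, -49 → -59.
Second coordinate — perfect cubes: 5³, 6³, 7³, …: 125, 216, 343, 512, 729 → 1000.
For the third coordinate, each term is the sum of the two before it: 1, 7, 8, 15, 23 → 38.
So the next triple is [-59; 1000; 38].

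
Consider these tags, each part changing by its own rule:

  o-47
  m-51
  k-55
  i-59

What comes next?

Letter: letters move back 2 places in the alphabet, so o, m, k, i → g.
For the second component, +4 each step: 47, 51, 55, 59 → 63.
So the next tag is g-63.

g-63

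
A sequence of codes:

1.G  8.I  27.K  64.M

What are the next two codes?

125.O, 216.Q

First component: perfect cubes: 1³, 2³, 3³, …; 1, 8, 27, 64 → 125 → 216.
Letter: letters move forward 2 places in the alphabet, so G, I, K, M → O → Q.
Putting the parts together: 125.O and then 216.Q.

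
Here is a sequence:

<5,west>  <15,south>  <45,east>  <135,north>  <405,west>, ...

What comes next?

<1215,south>

First entry goes 5, 15, 45, 135, 405 → 1215 (×3 each step).
Direction goes west, south, east, north, west → south (repeats west → south → east → north).
Putting it together: <1215,south>.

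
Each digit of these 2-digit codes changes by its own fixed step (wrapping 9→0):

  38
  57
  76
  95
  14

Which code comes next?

33

For the first digit, +2 each step, mod 10: 3, 5, 7, 9, 1 → 3.
Second digit: 8, 7, 6, 5, 4 → 3 (−1 each step, mod 10).
So the next code is 33.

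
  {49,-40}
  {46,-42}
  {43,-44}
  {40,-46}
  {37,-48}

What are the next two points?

{34,-50}, {31,-52}

First component — −3 each step: 49, 46, 43, 40, 37 → 34 → 31.
Second component: −2 each step, so -40, -42, -44, -46, -48 → -50 → -52.
So the next two points are {34,-50} and {31,-52}.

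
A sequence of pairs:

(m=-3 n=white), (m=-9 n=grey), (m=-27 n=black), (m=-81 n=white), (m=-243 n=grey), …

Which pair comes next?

(m=-729 n=black)

For the m, ×3 each step: -3, -9, -27, -81, -243 → -729.
N: white, grey, black, white, grey → black (repeats white → grey → black).
So the next pair is (m=-729 n=black).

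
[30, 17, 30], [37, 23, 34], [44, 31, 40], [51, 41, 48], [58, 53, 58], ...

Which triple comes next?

First entry: +7 each step, so 30, 37, 44, 51, 58 → 65.
Second entry goes 17, 23, 31, 41, 53 → 67 (differences are 6, 8, 10, … (increasing by 2 each time)).
Third entry goes 30, 34, 40, 48, 58 → 70 (differences are 4, 6, 8, … (increasing by 2 each time)).
Putting it together: [65, 67, 70].

[65, 67, 70]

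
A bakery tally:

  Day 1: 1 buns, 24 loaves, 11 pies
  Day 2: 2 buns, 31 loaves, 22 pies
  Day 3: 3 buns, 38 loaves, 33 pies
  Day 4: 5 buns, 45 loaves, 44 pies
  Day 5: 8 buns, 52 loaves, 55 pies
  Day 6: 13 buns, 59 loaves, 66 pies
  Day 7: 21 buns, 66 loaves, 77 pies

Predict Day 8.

34 buns, 73 loaves, 88 pies

Buns — each term is the sum of the two before it: 1, 2, 3, 5, 8, 13, 21 → 34.
Loaves: +7 each step, so 24, 31, 38, 45, 52, 59, 66 → 73.
Pies goes 11, 22, 33, 44, 55, 66, 77 → 88 (+11 each step).
So the next row is 34 buns, 73 loaves, 88 pies.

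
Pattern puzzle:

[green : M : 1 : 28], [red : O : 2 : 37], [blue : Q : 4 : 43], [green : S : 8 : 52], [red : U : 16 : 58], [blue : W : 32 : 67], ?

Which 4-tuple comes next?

[green : Y : 64 : 73]

For the colour, repeats green → red → blue: green, red, blue, green, red, blue → green.
Letter goes M, O, Q, S, U, W → Y (letters move forward 2 places in the alphabet).
Third slot: ×2 each step; 1, 2, 4, 8, 16, 32 → 64.
Fourth slot: alternating steps +9, +6, +9, +6, …; 28, 37, 43, 52, 58, 67 → 73.
Combining the parts gives [green : Y : 64 : 73].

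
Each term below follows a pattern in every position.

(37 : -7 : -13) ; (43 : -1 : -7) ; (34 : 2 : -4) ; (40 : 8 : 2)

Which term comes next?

First coordinate — alternating steps +6, −9, +6, −9, …: 37, 43, 34, 40 → 31.
Second coordinate: -7, -1, 2, 8 → 11 (alternating steps +6, +3, +6, +3, …).
Third coordinate goes -13, -7, -4, 2 → 5 (always 6 less than the second coordinate).
So the next term is (31 : 11 : 5).

(31 : 11 : 5)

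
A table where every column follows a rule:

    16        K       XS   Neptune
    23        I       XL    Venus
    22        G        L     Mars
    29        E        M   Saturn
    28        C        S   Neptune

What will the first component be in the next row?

35

First component — alternating steps +7, −1, +7, −1, …: 16, 23, 22, 29, 28 → 35.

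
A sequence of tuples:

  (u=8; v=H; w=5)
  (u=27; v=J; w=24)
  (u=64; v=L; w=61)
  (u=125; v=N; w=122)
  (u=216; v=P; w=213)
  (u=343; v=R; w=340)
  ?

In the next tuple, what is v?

T

For the v, letters move forward 2 places in the alphabet: H, J, L, N, P, R → T.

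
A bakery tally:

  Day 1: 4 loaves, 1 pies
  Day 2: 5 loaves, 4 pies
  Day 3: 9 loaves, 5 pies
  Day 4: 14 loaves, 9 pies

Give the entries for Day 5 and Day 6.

23 loaves, 14 pies; 37 loaves, 23 pies

Loaves — each term is the sum of the two before it: 4, 5, 9, 14 → 23 → 37.
Pies — each term is the sum of the two before it: 1, 4, 5, 9 → 14 → 23.
Putting the parts together: 23 loaves, 14 pies and then 37 loaves, 23 pies.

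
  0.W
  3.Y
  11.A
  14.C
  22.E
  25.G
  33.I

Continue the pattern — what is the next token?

First component: alternating steps +3, +8, +3, +8, …; 0, 3, 11, 14, 22, 25, 33 → 36.
Letter: letters move forward 2 places in the alphabet, wrapping Z→A, so W, Y, A, C, E, G, I → K.
So the next token is 36.K.

36.K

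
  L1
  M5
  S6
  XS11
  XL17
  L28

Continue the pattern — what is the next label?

M45

Size: repeats L → M → S → XS → XL; L, M, S, XS, XL, L → M.
Second component: each term is the sum of the two before it, so 1, 5, 6, 11, 17, 28 → 45.
Putting it together: M45.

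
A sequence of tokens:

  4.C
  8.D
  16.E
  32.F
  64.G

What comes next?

128.H

First component goes 4, 8, 16, 32, 64 → 128 (×2 each step).
Letter: letters move forward 1 place in the alphabet, so C, D, E, F, G → H.
Combining the parts gives 128.H.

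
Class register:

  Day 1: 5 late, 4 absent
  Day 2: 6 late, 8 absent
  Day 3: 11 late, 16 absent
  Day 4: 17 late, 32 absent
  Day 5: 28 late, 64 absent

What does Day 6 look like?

45 late, 128 absent

For the late, each term is the sum of the two before it: 5, 6, 11, 17, 28 → 45.
Absent: ×2 each step; 4, 8, 16, 32, 64 → 128.
Combining the parts gives 45 late, 128 absent.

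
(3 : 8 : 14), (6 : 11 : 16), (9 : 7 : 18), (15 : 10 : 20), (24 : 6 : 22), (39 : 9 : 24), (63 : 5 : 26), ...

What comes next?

First slot: 3, 6, 9, 15, 24, 39, 63 → 102 (each term is the sum of the two before it).
Second slot — alternating steps +3, −4, +3, −4, …: 8, 11, 7, 10, 6, 9, 5 → 8.
Third slot goes 14, 16, 18, 20, 22, 24, 26 → 28 (+2 each step).
So the next triple is (102 : 8 : 28).

(102 : 8 : 28)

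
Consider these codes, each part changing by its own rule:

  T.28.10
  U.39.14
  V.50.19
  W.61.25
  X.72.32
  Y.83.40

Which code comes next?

Z.94.49

Letter: letters move forward 1 place in the alphabet, so T, U, V, W, X, Y → Z.
Second component: 28, 39, 50, 61, 72, 83 → 94 (+11 each step).
Third component goes 10, 14, 19, 25, 32, 40 → 49 (differences are 4, 5, 6, … (increasing by 1 each time)).
So the next code is Z.94.49.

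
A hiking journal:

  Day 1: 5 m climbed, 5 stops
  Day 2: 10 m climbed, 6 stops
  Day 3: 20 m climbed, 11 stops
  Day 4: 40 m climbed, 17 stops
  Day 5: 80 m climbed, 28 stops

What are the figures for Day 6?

M climbed: 5, 10, 20, 40, 80 → 160 (×2 each step).
Stops: 5, 6, 11, 17, 28 → 45 (each term is the sum of the two before it).
So the next record is 160 m climbed, 45 stops.

160 m climbed, 45 stops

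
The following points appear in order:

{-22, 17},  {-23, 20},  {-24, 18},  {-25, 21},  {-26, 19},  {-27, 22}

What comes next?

First entry — −1 each step: -22, -23, -24, -25, -26, -27 → -28.
Second entry: alternating steps +3, −2, +3, −2, …; 17, 20, 18, 21, 19, 22 → 20.
Combining the parts gives {-28, 20}.

{-28, 20}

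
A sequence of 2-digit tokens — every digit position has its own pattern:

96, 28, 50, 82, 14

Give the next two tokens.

First digit goes 9, 2, 5, 8, 1 → 4 → 7 (+3 each step, mod 10).
Second digit goes 6, 8, 0, 2, 4 → 6 → 8 (+2 each step, mod 10).
Putting the parts together: 46 and then 78.

46 then 78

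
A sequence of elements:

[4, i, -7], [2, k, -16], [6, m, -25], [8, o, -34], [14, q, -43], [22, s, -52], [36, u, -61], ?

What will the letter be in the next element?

For the letter, letters move forward 2 places in the alphabet: i, k, m, o, q, s, u → w.

w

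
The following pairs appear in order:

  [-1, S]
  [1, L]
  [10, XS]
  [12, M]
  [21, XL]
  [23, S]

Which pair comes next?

For the first slot, alternating steps +2, +9, +2, +9, …: -1, 1, 10, 12, 21, 23 → 32.
Size: repeats S → L → XS → M → XL; S, L, XS, M, XL, S → L.
Putting it together: [32, L].

[32, L]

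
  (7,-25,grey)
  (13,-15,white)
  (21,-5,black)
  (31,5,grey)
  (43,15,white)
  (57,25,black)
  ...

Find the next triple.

(73,35,grey)

First slot: differences are 6, 8, 10, … (increasing by 2 each time), so 7, 13, 21, 31, 43, 57 → 73.
Second slot: +10 each step, so -25, -15, -5, 5, 15, 25 → 35.
Shade goes grey, white, black, grey, white, black → grey (repeats grey → white → black).
So the next triple is (73,35,grey).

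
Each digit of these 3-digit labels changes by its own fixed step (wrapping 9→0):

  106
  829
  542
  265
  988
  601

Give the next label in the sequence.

324

First digit: −3 each step, mod 10; 1, 8, 5, 2, 9, 6 → 3.
Second digit — +2 each step, mod 10: 0, 2, 4, 6, 8, 0 → 2.
Third digit: +3 each step, mod 10, so 6, 9, 2, 5, 8, 1 → 4.
So the next label is 324.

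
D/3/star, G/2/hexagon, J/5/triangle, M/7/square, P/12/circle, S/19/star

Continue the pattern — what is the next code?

V/31/hexagon

Letter: letters move forward 3 places in the alphabet; D, G, J, M, P, S → V.
Second component: each term is the sum of the two before it; 3, 2, 5, 7, 12, 19 → 31.
Shape: repeats star → hexagon → triangle → square → circle; star, hexagon, triangle, square, circle, star → hexagon.
Combining the parts gives V/31/hexagon.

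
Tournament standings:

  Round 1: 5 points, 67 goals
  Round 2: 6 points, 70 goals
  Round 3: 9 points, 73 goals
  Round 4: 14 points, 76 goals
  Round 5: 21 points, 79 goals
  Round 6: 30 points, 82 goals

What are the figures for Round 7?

41 points, 85 goals

Points — differences are 1, 3, 5, … (increasing by 2 each time): 5, 6, 9, 14, 21, 30 → 41.
Goals: 67, 70, 73, 76, 79, 82 → 85 (+3 each step).
Putting it together: 41 points, 85 goals.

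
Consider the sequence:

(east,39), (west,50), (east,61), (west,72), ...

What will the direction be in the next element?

east

Direction: alternates east ↔ west; east, west, east, west → east.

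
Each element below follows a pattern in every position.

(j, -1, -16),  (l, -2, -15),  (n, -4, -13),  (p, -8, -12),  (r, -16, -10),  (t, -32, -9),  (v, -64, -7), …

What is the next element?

(x, -128, -6)

Letter — letters move forward 2 places in the alphabet: j, l, n, p, r, t, v → x.
Second part: ×2 each step, so -1, -2, -4, -8, -16, -32, -64 → -128.
Third part: -16, -15, -13, -12, -10, -9, -7 → -6 (alternating steps +1, +2, +1, +2, …).
So the next element is (x, -128, -6).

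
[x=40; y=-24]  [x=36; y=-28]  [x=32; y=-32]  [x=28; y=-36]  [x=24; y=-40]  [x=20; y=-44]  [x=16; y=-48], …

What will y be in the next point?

-52

Y goes -24, -28, -32, -36, -40, -44, -48 → -52 (−4 each step).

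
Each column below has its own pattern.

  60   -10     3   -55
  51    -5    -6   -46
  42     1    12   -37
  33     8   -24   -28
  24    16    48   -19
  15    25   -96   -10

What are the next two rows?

First component goes 60, 51, 42, 33, 24, 15 → 6 → -3 (−9 each step).
For the second component, differences are 5, 6, 7, … (increasing by 1 each time): -10, -5, 1, 8, 16, 25 → 35 → 46.
Third component: ×(-2) each step; 3, -6, 12, -24, 48, -96 → 192 → -384.
Fourth component: +9 each step; -55, -46, -37, -28, -19, -10 → -1 → 8.
So the next two rows are 6  35  192  -1 and -3  46  -384  8.

6  35  192  -1; -3  46  -384  8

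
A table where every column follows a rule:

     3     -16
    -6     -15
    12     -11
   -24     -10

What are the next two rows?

For the first component, ×(-2) each step: 3, -6, 12, -24 → 48 → -96.
Second component: alternating steps +1, +4, +1, +4, …; -16, -15, -11, -10 → -6 → -5.
So the next two rows are 48  -6 and -96  -5.

48  -6; -96  -5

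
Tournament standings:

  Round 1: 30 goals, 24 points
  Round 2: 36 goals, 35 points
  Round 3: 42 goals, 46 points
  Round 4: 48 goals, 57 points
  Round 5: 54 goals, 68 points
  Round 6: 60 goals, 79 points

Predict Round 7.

Goals goes 30, 36, 42, 48, 54, 60 → 66 (+6 each step).
Points: 24, 35, 46, 57, 68, 79 → 90 (+11 each step).
So the next line is 66 goals, 90 points.

66 goals, 90 points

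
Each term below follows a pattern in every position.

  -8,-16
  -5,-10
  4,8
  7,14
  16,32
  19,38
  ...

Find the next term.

28,56

First entry goes -8, -5, 4, 7, 16, 19 → 28 (alternating steps +3, +9, +3, +9, …).
Second entry: -16, -10, 8, 14, 32, 38 → 56 (always 2 × the first entry).
Combining the parts gives 28,56.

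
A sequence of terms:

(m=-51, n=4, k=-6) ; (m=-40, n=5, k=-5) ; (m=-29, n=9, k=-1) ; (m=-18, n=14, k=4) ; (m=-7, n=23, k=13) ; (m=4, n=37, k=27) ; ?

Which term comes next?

(m=15, n=60, k=50)

M — +11 each step: -51, -40, -29, -18, -7, 4 → 15.
N — each term is the sum of the two before it: 4, 5, 9, 14, 23, 37 → 60.
For the k, always 10 less than the n: -6, -5, -1, 4, 13, 27 → 50.
Combining the parts gives (m=15, n=60, k=50).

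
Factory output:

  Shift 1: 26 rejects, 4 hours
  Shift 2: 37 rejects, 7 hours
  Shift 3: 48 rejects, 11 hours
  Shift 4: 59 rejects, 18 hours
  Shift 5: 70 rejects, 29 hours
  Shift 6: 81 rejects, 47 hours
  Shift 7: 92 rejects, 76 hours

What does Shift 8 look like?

103 rejects, 123 hours

Rejects: +11 each step; 26, 37, 48, 59, 70, 81, 92 → 103.
Hours goes 4, 7, 11, 18, 29, 47, 76 → 123 (each term is the sum of the two before it).
Putting it together: 103 rejects, 123 hours.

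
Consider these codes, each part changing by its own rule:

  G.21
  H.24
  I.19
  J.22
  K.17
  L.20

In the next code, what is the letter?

M

Letter goes G, H, I, J, K, L → M (letters move forward 1 place in the alphabet).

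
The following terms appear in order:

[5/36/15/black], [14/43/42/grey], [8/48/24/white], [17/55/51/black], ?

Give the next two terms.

First entry: alternating steps +9, −6, +9, −6, …, so 5, 14, 8, 17 → 11 → 20.
Second entry goes 36, 43, 48, 55 → 60 → 67 (alternating steps +7, +5, +7, +5, …).
Third entry: always 3 × the first entry, so 15, 42, 24, 51 → 33 → 60.
Shade: black, grey, white, black → grey → white (repeats black → grey → white).
Putting the parts together: [11/60/33/grey] and then [20/67/60/white].

[11/60/33/grey], [20/67/60/white]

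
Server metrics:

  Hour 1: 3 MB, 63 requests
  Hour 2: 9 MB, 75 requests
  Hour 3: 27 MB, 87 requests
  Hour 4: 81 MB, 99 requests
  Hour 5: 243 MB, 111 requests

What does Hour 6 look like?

MB: 3, 9, 27, 81, 243 → 729 (×3 each step).
For the requests, +12 each step: 63, 75, 87, 99, 111 → 123.
Combining the parts gives 729 MB, 123 requests.

729 MB, 123 requests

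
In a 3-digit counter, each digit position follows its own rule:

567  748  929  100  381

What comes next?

First digit: +2 each step, mod 10, so 5, 7, 9, 1, 3 → 5.
Second digit: −2 each step, mod 10; 6, 4, 2, 0, 8 → 6.
Third digit — +1 each step, mod 10: 7, 8, 9, 0, 1 → 2.
So the next label is 562.

562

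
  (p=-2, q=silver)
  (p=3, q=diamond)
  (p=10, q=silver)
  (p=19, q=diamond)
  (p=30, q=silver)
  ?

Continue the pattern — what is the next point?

For the p, differences are 5, 7, 9, … (increasing by 2 each time): -2, 3, 10, 19, 30 → 43.
Q goes silver, diamond, silver, diamond, silver → diamond (alternates silver ↔ diamond).
So the next point is (p=43, q=diamond).

(p=43, q=diamond)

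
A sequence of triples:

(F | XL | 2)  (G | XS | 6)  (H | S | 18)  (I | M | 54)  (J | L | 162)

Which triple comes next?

Letter — letters move forward 1 place in the alphabet: F, G, H, I, J → K.
Size: runs through clothing sizes XS→XL, so XL, XS, S, M, L → XL.
For the third part, ×3 each step: 2, 6, 18, 54, 162 → 486.
Combining the parts gives (K | XL | 486).

(K | XL | 486)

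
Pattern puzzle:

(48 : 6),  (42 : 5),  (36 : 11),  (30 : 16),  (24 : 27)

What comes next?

(18 : 43)

First value: −6 each step; 48, 42, 36, 30, 24 → 18.
Second value — each term is the sum of the two before it: 6, 5, 11, 16, 27 → 43.
Putting it together: (18 : 43).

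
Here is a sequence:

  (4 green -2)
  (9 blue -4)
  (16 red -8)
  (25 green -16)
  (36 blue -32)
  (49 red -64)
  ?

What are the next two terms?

(64 green -128), (81 blue -256)

For the first value, perfect squares: 2², 3², 4², …: 4, 9, 16, 25, 36, 49 → 64 → 81.
For the colour, repeats green → blue → red: green, blue, red, green, blue, red → green → blue.
Third value: -2, -4, -8, -16, -32, -64 → -128 → -256 (×2 each step).
Putting the parts together: (64 green -128) and then (81 blue -256).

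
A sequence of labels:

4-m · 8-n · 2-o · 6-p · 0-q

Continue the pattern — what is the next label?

First component — alternating steps +4, −6, +4, −6, …: 4, 8, 2, 6, 0 → 4.
Letter: letters move forward 1 place in the alphabet; m, n, o, p, q → r.
Combining the parts gives 4-r.

4-r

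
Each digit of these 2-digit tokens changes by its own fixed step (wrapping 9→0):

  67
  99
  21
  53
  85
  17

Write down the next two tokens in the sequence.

First digit: 6, 9, 2, 5, 8, 1 → 4 → 7 (+3 each step, mod 10).
Second digit — +2 each step, mod 10: 7, 9, 1, 3, 5, 7 → 9 → 1.
Putting the parts together: 49 and then 71.

49, 71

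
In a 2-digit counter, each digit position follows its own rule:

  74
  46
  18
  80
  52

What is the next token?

24

First digit: −3 each step, mod 10, so 7, 4, 1, 8, 5 → 2.
Second digit — +2 each step, mod 10: 4, 6, 8, 0, 2 → 4.
Combining the parts gives 24.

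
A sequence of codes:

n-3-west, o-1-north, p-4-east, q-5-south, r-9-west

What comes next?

Letter: letters move forward 1 place in the alphabet, so n, o, p, q, r → s.
Second component — each term is the sum of the two before it: 3, 1, 4, 5, 9 → 14.
Direction: west, north, east, south, west → north (repeats west → north → east → south).
So the next code is s-14-north.

s-14-north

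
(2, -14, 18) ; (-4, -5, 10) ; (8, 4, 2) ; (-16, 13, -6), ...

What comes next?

(32, 22, -14)

First slot goes 2, -4, 8, -16 → 32 (×(-2) each step).
Second slot: +9 each step, so -14, -5, 4, 13 → 22.
Third slot: −8 each step; 18, 10, 2, -6 → -14.
Combining the parts gives (32, 22, -14).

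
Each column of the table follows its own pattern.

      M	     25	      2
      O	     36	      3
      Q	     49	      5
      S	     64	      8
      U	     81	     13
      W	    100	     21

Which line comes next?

Y  121  34

Letter goes M, O, Q, S, U, W → Y (letters move forward 2 places in the alphabet).
Second component — perfect squares: 5², 6², 7², …: 25, 36, 49, 64, 81, 100 → 121.
Third component — each term is the sum of the two before it: 2, 3, 5, 8, 13, 21 → 34.
So the next line is Y  121  34.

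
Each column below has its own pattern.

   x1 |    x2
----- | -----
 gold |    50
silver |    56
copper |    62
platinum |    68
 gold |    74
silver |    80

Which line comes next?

copper  86

Column x1 — repeats gold → silver → copper → platinum: gold, silver, copper, platinum, gold, silver → copper.
Column x2: +6 each step; 50, 56, 62, 68, 74, 80 → 86.
Combining the parts gives copper  86.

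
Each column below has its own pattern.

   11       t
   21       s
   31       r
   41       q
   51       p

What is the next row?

First component: +10 each step, so 11, 21, 31, 41, 51 → 61.
For the letter, letters move back 1 place in the alphabet: t, s, r, q, p → o.
So the next row is 61  o.

61  o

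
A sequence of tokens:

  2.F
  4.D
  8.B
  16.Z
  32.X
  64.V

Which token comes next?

First component goes 2, 4, 8, 16, 32, 64 → 128 (×2 each step).
Letter goes F, D, B, Z, X, V → T (letters move back 2 places in the alphabet, wrapping A→Z).
So the next token is 128.T.

128.T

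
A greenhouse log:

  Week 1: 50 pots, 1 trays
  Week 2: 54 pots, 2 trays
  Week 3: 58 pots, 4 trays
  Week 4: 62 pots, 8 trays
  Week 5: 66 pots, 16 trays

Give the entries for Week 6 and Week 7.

Pots — +4 each step: 50, 54, 58, 62, 66 → 70 → 74.
Trays goes 1, 2, 4, 8, 16 → 32 → 64 (×2 each step).
Putting the parts together: 70 pots, 32 trays and then 74 pots, 64 trays.

70 pots, 32 trays; 74 pots, 64 trays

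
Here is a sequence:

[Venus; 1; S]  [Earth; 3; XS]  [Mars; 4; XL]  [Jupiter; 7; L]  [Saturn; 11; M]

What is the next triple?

Planet: runs through the planets Mercury→Neptune, so Venus, Earth, Mars, Jupiter, Saturn → Uranus.
Second part: 1, 3, 4, 7, 11 → 18 (each term is the sum of the two before it).
Size goes S, XS, XL, L, M → S (runs backward through clothing sizes XS→XL).
Combining the parts gives [Uranus; 18; S].

[Uranus; 18; S]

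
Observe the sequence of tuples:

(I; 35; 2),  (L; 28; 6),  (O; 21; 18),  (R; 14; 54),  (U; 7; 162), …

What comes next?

(X; 0; 486)

Letter: I, L, O, R, U → X (letters move forward 3 places in the alphabet).
Second part: 35, 28, 21, 14, 7 → 0 (−7 each step).
Third part — ×3 each step: 2, 6, 18, 54, 162 → 486.
Putting it together: (X; 0; 486).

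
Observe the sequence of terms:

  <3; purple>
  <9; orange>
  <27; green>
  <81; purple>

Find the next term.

First component: ×3 each step, so 3, 9, 27, 81 → 243.
For the colour, repeats purple → orange → green: purple, orange, green, purple → orange.
So the next term is <243; orange>.

<243; orange>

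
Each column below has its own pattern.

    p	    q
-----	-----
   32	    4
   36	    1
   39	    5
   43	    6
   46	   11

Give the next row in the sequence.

Column p — alternating steps +4, +3, +4, +3, …: 32, 36, 39, 43, 46 → 50.
Column q goes 4, 1, 5, 6, 11 → 17 (each term is the sum of the two before it).
Combining the parts gives 50  17.

50  17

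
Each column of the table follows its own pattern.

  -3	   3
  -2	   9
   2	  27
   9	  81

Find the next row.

First component: differences are 1, 4, 7, … (increasing by 3 each time); -3, -2, 2, 9 → 19.
Second component: 3, 9, 27, 81 → 243 (×3 each step).
Combining the parts gives 19  243.

19  243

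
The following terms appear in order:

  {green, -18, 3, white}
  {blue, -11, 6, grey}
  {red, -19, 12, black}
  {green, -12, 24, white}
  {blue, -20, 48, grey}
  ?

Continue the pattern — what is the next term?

For the colour, repeats green → blue → red: green, blue, red, green, blue → red.
For the second value, alternating steps +7, −8, +7, −8, …: -18, -11, -19, -12, -20 → -13.
Third value: 3, 6, 12, 24, 48 → 96 (×2 each step).
For the shade, repeats white → grey → black: white, grey, black, white, grey → black.
Combining the parts gives {red, -13, 96, black}.

{red, -13, 96, black}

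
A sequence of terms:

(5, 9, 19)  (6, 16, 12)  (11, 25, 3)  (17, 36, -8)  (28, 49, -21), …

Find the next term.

(45, 64, -36)

First entry: 5, 6, 11, 17, 28 → 45 (each term is the sum of the two before it).
Second entry: 9, 16, 25, 36, 49 → 64 (perfect squares: 3², 4², 5², …).
Third entry — together with the second entry always sums to 28: 19, 12, 3, -8, -21 → -36.
Putting it together: (45, 64, -36).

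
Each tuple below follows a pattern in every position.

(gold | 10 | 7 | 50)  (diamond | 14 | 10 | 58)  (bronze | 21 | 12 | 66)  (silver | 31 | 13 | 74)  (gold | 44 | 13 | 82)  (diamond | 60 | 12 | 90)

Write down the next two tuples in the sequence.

(bronze | 79 | 10 | 98), (silver | 101 | 7 | 106)

For the rank, repeats gold → diamond → bronze → silver: gold, diamond, bronze, silver, gold, diamond → bronze → silver.
Second coordinate: differences are 4, 7, 10, … (increasing by 3 each time); 10, 14, 21, 31, 44, 60 → 79 → 101.
Third coordinate goes 7, 10, 12, 13, 13, 12 → 10 → 7 (differences are 3, 2, 1, … (decreasing by 1 each time)).
Fourth coordinate: +8 each step; 50, 58, 66, 74, 82, 90 → 98 → 106.
So the next two tuples are (bronze | 79 | 10 | 98) and (silver | 101 | 7 | 106).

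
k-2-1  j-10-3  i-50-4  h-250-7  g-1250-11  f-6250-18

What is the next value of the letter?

e

Letter: letters move back 1 place in the alphabet, so k, j, i, h, g, f → e.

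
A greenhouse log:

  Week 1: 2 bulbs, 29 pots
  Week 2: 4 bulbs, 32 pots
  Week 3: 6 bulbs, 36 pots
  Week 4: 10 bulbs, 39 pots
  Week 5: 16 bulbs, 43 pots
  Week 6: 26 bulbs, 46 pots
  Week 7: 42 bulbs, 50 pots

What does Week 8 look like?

68 bulbs, 53 pots

For the bulbs, each term is the sum of the two before it: 2, 4, 6, 10, 16, 26, 42 → 68.
Pots goes 29, 32, 36, 39, 43, 46, 50 → 53 (alternating steps +3, +4, +3, +4, …).
Putting it together: 68 bulbs, 53 pots.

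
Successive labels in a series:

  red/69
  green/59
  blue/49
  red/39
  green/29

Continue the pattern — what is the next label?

Colour: repeats red → green → blue; red, green, blue, red, green → blue.
For the second component, −10 each step: 69, 59, 49, 39, 29 → 19.
So the next label is blue/19.

blue/19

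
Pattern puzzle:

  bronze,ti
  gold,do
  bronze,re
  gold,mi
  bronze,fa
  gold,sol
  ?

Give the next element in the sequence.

For the rank, alternates bronze ↔ gold: bronze, gold, bronze, gold, bronze, gold → bronze.
Note: runs through the solfège scale do→ti, so ti, do, re, mi, fa, sol → la.
So the next element is bronze,la.

bronze,la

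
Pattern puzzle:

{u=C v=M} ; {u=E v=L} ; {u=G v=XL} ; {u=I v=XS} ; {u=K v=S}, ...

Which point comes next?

U goes C, E, G, I, K → M (letters move forward 2 places in the alphabet).
V goes M, L, XL, XS, S → M (runs through clothing sizes XS→XL).
Combining the parts gives {u=M v=M}.

{u=M v=M}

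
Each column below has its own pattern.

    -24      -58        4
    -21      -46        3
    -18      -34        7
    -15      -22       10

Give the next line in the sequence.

First component: +3 each step; -24, -21, -18, -15 → -12.
Second component: +12 each step; -58, -46, -34, -22 → -10.
Third component: each term is the sum of the two before it, so 4, 3, 7, 10 → 17.
Putting it together: -12  -10  17.

-12  -10  17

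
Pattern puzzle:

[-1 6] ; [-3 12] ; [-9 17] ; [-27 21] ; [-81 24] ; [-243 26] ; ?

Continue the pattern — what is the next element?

[-729 27]

First slot — ×3 each step: -1, -3, -9, -27, -81, -243 → -729.
Second slot — differences are 6, 5, 4, … (decreasing by 1 each time): 6, 12, 17, 21, 24, 26 → 27.
So the next element is [-729 27].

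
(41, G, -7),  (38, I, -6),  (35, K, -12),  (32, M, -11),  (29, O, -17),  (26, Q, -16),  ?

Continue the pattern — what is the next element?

First coordinate — −3 each step: 41, 38, 35, 32, 29, 26 → 23.
Letter goes G, I, K, M, O, Q → S (letters move forward 2 places in the alphabet).
Third coordinate goes -7, -6, -12, -11, -17, -16 → -22 (alternating steps +1, −6, +1, −6, …).
Combining the parts gives (23, S, -22).

(23, S, -22)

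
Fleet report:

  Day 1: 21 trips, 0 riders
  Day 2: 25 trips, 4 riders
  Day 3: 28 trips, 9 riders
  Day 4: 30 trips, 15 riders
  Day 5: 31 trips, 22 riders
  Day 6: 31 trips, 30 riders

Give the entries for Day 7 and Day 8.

For the trips, differences are 4, 3, 2, … (decreasing by 1 each time): 21, 25, 28, 30, 31, 31 → 30 → 28.
Riders: 0, 4, 9, 15, 22, 30 → 39 → 49 (differences are 4, 5, 6, … (increasing by 1 each time)).
Putting the parts together: 30 trips, 39 riders and then 28 trips, 49 riders.

30 trips, 39 riders; 28 trips, 49 riders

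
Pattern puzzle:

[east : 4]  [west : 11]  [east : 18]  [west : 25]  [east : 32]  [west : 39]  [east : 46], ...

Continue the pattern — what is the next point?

[west : 53]

Direction: alternates east ↔ west; east, west, east, west, east, west, east → west.
Second part goes 4, 11, 18, 25, 32, 39, 46 → 53 (+7 each step).
Combining the parts gives [west : 53].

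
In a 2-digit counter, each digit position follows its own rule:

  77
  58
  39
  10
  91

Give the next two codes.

72, 53

First digit — −2 each step, mod 10: 7, 5, 3, 1, 9 → 7 → 5.
Second digit: +1 each step, mod 10; 7, 8, 9, 0, 1 → 2 → 3.
So the next two codes are 72 and 53.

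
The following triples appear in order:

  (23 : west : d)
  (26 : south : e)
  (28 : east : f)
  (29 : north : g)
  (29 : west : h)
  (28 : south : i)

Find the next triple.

First slot: differences are 3, 2, 1, … (decreasing by 1 each time); 23, 26, 28, 29, 29, 28 → 26.
Direction: repeats west → south → east → north, so west, south, east, north, west, south → east.
For the letter, letters move forward 1 place in the alphabet: d, e, f, g, h, i → j.
Putting it together: (26 : east : j).

(26 : east : j)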